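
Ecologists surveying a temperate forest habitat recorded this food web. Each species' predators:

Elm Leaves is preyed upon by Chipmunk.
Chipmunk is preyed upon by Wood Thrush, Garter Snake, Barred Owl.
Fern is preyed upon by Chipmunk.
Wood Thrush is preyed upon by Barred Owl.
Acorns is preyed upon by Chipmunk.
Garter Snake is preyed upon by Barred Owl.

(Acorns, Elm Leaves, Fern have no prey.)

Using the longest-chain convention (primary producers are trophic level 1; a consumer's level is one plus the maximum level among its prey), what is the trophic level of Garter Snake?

Trophic level 3

Acorns is a producer → level 1.
Chipmunk eats Acorns (level 1); other prey at levels: Elm Leaves 1, Fern 1 → level 2.
Garter Snake eats Chipmunk → level 3.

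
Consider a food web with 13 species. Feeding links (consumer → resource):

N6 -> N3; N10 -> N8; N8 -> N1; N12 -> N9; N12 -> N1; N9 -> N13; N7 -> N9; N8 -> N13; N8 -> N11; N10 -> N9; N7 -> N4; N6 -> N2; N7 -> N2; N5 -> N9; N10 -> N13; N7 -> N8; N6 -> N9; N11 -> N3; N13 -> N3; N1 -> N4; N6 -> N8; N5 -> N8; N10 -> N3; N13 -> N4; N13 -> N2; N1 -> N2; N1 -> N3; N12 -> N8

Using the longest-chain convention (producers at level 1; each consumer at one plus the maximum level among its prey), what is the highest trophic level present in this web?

4

Producers (level 1): N3, N2, N4.
N3 → N13 → N9 → N10 gives N10 level 4.
No species has a prey at level 4, so no species reaches level 5.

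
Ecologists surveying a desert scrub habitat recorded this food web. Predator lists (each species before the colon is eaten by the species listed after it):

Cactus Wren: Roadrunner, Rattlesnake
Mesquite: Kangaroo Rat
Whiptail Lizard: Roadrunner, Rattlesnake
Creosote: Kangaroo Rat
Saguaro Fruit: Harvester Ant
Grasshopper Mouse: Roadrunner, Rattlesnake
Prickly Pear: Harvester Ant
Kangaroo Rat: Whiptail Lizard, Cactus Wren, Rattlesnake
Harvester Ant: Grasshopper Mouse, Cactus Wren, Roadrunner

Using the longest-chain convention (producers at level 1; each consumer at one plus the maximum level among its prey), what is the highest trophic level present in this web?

Producers (level 1): Creosote, Prickly Pear, Mesquite, Saguaro Fruit.
Prickly Pear → Harvester Ant → Cactus Wren → Roadrunner gives Roadrunner level 4.
No species has a prey at level 4, so no species reaches level 5.

4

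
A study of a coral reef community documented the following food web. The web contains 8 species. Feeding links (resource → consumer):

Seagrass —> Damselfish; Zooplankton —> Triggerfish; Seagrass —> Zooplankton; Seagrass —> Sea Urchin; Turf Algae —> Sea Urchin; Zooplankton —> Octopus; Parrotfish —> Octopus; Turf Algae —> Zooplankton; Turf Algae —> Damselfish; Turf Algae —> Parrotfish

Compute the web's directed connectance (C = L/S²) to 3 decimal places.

The web has S = 8 species and L = 10 feeding links.
C = L / S² = 10 / 64 = 0.1562 ≈ 0.156.

C = 0.156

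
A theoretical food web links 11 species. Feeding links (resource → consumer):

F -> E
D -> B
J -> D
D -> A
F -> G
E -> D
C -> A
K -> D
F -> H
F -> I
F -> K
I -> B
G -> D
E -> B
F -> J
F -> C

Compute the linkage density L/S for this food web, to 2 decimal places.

There are L = 16 links among S = 11 species.
L/S = 16/11 = 1.4545 ≈ 1.45.

L/S = 1.45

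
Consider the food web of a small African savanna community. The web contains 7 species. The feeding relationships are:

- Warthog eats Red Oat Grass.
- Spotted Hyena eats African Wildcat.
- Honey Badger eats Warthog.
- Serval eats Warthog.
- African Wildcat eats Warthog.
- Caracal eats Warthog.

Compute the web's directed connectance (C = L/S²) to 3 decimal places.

C = 0.122

The web has S = 7 species and L = 6 feeding links.
C = L / S² = 6 / 49 = 0.1224 ≈ 0.122.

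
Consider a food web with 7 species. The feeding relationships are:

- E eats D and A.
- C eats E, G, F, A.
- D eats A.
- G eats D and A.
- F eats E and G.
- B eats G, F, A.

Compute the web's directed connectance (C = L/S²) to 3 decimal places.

The web has S = 7 species and L = 14 feeding links.
C = L / S² = 14 / 49 = 0.2857 ≈ 0.286.

C = 0.286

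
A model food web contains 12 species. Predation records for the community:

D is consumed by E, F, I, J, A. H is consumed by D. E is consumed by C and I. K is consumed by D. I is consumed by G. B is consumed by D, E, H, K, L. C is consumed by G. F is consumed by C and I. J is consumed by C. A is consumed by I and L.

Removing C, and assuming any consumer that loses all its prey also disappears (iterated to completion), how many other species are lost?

Remove C.
Every predator of it retains at least one other prey: G still has I.
No consumer loses all prey, so no secondary extinctions occur.

0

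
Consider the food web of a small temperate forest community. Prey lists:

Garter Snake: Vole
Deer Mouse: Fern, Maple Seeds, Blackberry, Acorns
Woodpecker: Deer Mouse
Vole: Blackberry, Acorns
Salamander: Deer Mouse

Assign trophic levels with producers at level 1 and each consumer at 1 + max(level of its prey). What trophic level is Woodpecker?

Trophic level 3

Fern is a producer → level 1.
Deer Mouse eats Fern (level 1); other prey at levels: Maple Seeds 1, Blackberry 1, Acorns 1 → level 2.
Woodpecker eats Deer Mouse → level 3.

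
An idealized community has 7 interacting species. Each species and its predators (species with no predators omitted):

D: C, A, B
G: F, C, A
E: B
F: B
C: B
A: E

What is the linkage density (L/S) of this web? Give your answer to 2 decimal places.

L/S = 1.43

There are L = 10 links among S = 7 species.
L/S = 10/7 = 1.4286 ≈ 1.43.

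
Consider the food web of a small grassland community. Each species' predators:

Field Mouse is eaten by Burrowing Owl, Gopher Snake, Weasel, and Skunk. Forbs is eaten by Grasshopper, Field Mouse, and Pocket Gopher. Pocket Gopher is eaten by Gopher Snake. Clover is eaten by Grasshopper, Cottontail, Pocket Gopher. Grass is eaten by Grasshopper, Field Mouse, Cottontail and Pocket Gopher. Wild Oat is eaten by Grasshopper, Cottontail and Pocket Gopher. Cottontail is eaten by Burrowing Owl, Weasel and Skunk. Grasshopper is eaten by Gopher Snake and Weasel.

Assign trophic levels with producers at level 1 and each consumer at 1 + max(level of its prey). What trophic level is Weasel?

Grass is a producer → level 1.
Cottontail eats Grass (level 1); other prey at levels: Clover 1, Wild Oat 1 → level 2.
Weasel eats Cottontail (level 2); other prey at levels: Grasshopper 2, Field Mouse 2 → level 3.

Trophic level 3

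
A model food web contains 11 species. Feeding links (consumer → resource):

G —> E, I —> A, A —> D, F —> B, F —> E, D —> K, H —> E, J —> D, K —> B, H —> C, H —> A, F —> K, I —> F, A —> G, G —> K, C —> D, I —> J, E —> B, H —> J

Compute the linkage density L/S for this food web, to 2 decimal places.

There are L = 19 links among S = 11 species.
L/S = 19/11 = 1.7273 ≈ 1.73.

L/S = 1.73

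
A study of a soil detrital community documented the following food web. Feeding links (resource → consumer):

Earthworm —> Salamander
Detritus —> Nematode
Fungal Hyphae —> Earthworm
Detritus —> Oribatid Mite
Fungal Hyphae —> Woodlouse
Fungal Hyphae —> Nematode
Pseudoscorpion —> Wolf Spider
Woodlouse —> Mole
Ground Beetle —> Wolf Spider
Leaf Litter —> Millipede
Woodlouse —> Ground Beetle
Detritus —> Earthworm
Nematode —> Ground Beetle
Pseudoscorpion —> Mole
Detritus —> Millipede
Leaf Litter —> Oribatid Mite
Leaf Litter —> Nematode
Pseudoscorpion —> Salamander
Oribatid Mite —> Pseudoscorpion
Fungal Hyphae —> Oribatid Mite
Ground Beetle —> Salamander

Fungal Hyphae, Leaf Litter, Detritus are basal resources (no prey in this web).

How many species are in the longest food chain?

4 species

One longest chain: Fungal Hyphae → Oribatid Mite → Pseudoscorpion → Wolf Spider.
It has 4 species and 3 links.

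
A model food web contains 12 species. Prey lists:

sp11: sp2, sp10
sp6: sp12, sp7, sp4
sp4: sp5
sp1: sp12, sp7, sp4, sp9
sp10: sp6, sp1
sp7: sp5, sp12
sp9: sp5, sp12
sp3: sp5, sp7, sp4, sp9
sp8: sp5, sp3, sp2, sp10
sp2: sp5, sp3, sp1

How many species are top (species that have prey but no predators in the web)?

Top species (has prey, but nothing eats it): sp8, sp11.
Count: 2.

2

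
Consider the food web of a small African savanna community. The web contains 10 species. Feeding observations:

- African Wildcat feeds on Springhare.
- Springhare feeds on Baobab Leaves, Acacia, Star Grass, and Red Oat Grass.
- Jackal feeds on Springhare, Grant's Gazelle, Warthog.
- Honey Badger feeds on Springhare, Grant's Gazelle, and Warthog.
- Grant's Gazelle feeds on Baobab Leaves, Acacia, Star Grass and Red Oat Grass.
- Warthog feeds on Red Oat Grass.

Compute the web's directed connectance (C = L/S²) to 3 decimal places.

C = 0.160

The web has S = 10 species and L = 16 feeding links.
C = L / S² = 16 / 100 = 0.1600 ≈ 0.160.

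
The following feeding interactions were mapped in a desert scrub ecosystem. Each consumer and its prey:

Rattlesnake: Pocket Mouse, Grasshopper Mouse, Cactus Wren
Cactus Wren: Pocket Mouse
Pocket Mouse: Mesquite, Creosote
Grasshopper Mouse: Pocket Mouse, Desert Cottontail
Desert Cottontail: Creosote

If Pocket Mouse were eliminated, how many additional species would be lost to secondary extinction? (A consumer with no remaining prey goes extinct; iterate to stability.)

Remove Pocket Mouse.
Round 1: Cactus Wren (all prey gone) → extinct.
No further losses. Total secondary extinctions: 1.

1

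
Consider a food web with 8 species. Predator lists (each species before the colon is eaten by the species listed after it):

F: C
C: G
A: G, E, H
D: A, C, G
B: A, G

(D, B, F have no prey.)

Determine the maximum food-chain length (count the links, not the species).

2 links

One longest chain: D → A → G.
It has 3 species and 2 links.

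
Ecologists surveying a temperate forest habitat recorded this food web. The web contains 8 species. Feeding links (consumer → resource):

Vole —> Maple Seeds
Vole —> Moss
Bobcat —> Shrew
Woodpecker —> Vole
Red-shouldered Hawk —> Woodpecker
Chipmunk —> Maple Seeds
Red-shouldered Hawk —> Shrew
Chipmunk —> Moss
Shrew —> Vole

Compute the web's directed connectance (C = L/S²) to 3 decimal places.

The web has S = 8 species and L = 9 feeding links.
C = L / S² = 9 / 64 = 0.1406 ≈ 0.141.

C = 0.141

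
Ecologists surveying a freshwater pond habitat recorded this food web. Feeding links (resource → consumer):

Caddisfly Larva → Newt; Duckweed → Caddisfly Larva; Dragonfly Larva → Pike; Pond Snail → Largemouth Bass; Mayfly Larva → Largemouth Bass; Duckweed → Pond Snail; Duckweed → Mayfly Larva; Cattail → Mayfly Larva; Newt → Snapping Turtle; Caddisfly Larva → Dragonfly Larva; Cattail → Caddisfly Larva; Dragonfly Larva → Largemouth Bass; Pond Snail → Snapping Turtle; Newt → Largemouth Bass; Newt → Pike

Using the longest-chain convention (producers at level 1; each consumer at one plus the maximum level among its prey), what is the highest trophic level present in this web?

Producers (level 1): Cattail, Duckweed.
Cattail → Caddisfly Larva → Newt → Snapping Turtle gives Snapping Turtle level 4.
No species has a prey at level 4, so no species reaches level 5.

4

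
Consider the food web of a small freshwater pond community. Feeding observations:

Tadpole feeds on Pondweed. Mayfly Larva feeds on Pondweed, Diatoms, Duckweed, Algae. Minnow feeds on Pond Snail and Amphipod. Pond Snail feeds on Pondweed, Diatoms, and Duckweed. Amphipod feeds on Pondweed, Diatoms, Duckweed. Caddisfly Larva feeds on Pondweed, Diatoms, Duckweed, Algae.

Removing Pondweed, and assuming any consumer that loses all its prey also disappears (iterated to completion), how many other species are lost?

1

Remove Pondweed.
Round 1: Tadpole (all prey gone) → extinct.
No further losses. Total secondary extinctions: 1.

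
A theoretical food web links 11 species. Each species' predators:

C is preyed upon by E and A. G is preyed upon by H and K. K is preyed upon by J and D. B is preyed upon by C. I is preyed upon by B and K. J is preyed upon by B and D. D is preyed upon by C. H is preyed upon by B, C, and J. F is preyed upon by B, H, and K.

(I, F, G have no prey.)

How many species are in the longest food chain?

6 species

One longest chain: F → H → J → B → C → A.
It has 6 species and 5 links.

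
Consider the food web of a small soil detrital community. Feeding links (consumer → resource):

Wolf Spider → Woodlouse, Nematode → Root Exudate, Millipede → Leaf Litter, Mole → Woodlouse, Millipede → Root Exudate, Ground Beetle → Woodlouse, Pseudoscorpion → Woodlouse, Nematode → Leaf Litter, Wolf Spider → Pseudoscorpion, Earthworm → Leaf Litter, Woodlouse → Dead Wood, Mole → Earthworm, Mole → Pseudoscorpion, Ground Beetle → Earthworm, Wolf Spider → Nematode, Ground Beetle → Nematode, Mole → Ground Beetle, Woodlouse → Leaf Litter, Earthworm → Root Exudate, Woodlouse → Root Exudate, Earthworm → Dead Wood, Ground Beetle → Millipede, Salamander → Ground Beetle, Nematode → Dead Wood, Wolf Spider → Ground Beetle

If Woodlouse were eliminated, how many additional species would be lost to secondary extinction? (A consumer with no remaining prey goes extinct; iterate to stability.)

1

Remove Woodlouse.
Round 1: Pseudoscorpion (all prey gone) → extinct.
No further losses. Total secondary extinctions: 1.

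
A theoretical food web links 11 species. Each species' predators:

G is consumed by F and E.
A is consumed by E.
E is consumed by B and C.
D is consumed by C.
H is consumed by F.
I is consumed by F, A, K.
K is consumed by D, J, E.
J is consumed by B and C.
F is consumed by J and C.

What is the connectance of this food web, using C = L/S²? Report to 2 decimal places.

The web has S = 11 species and L = 17 feeding links.
C = L / S² = 17 / 121 = 0.1405 ≈ 0.14.

C = 0.14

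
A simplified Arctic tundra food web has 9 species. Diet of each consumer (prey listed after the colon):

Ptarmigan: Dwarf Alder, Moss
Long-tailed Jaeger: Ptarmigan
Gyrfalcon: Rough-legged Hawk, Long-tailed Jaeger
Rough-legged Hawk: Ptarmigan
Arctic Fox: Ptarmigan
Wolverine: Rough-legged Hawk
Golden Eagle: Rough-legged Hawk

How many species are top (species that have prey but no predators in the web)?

4

Top species (has prey, but nothing eats it): Arctic Fox, Golden Eagle, Wolverine, Gyrfalcon.
Count: 4.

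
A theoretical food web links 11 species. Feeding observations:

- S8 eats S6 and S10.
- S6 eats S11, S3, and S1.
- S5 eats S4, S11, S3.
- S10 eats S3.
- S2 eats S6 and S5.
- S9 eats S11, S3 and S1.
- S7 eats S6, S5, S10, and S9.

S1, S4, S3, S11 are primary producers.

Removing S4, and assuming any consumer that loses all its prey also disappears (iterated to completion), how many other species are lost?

Remove S4.
Every predator of it retains at least one other prey: S5 still has S3, S11.
No consumer loses all prey, so no secondary extinctions occur.

0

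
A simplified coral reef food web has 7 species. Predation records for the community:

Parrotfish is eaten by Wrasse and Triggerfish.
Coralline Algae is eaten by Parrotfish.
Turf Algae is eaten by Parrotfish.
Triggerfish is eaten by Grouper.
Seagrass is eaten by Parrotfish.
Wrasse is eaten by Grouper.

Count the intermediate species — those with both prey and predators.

Intermediate species (has both prey and predators): Parrotfish, Triggerfish, Wrasse.
Count: 3.

3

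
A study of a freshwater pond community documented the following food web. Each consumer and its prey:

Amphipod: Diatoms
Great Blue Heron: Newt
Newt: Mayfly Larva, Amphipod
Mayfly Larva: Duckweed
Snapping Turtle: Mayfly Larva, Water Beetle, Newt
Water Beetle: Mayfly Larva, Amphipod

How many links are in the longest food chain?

3 links

One longest chain: Duckweed → Mayfly Larva → Water Beetle → Snapping Turtle.
It has 4 species and 3 links.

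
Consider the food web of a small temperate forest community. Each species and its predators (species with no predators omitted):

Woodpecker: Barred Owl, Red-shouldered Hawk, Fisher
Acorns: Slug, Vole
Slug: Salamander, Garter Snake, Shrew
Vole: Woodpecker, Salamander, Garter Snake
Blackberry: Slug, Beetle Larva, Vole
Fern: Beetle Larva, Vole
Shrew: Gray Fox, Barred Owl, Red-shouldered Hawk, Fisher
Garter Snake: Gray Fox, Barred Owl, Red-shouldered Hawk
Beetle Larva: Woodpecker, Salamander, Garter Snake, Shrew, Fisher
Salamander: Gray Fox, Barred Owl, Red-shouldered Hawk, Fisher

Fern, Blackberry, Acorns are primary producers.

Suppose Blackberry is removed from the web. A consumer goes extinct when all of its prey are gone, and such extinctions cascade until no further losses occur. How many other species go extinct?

0

Remove Blackberry.
Every predator of it retains at least one other prey: Slug still has Acorns; Beetle Larva still has Fern; Vole still has Fern, Acorns.
No consumer loses all prey, so no secondary extinctions occur.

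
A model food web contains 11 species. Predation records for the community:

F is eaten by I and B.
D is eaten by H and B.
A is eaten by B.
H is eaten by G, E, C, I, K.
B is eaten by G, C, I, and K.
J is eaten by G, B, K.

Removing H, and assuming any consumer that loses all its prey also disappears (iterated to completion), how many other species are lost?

Remove H.
Round 1: E (all prey gone) → extinct.
No further losses. Total secondary extinctions: 1.

1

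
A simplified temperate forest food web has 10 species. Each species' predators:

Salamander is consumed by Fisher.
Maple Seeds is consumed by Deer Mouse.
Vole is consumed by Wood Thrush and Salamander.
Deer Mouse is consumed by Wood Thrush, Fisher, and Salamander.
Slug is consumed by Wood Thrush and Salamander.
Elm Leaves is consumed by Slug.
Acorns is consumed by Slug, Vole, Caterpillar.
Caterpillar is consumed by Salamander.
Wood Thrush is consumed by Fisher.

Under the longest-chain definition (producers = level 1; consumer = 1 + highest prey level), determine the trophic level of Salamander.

Trophic level 3

Acorns is a producer → level 1.
Caterpillar eats Acorns → level 2.
Salamander eats Caterpillar (level 2); other prey at levels: Slug 2, Vole 2, Deer Mouse 2 → level 3.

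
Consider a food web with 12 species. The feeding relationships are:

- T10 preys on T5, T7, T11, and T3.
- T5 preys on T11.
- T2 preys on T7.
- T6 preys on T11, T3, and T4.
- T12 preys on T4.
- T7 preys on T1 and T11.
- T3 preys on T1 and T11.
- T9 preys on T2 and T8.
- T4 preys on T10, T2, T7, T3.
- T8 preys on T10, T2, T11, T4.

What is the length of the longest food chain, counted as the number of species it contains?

One longest chain: T1 → T7 → T2 → T4 → T8 → T9.
It has 6 species and 5 links.

6 species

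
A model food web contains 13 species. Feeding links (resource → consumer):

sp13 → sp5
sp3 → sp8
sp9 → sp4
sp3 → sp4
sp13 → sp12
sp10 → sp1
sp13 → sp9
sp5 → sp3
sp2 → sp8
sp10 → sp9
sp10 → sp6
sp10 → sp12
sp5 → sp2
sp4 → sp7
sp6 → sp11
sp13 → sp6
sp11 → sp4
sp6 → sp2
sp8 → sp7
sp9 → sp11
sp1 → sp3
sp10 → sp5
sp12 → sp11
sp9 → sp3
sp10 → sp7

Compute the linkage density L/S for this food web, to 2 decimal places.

L/S = 1.92

There are L = 25 links among S = 13 species.
L/S = 25/13 = 1.9231 ≈ 1.92.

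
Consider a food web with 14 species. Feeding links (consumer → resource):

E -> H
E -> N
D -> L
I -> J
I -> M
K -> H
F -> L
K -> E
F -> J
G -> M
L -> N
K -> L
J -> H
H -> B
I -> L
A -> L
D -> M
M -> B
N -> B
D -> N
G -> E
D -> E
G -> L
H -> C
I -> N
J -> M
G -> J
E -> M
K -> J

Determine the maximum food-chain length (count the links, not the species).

3 links

One longest chain: B → N → L → F.
It has 4 species and 3 links.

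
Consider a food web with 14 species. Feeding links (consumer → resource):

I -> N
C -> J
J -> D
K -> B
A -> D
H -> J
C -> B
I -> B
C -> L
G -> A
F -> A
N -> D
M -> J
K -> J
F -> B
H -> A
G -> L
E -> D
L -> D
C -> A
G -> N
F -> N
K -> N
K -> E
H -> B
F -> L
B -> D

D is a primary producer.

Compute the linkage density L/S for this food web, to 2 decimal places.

There are L = 27 links among S = 14 species.
L/S = 27/14 = 1.9286 ≈ 1.93.

L/S = 1.93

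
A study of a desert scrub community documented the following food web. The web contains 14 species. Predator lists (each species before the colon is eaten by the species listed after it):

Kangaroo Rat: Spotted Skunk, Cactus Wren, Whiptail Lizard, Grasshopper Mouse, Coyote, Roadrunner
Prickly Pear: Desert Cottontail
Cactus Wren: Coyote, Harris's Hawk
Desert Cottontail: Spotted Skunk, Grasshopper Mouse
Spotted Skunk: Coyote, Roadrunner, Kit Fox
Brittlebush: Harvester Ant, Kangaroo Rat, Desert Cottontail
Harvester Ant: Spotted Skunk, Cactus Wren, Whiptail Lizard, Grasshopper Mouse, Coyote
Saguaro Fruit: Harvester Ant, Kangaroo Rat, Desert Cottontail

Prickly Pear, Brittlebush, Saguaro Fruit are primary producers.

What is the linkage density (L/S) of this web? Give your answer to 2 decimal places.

There are L = 25 links among S = 14 species.
L/S = 25/14 = 1.7857 ≈ 1.79.

L/S = 1.79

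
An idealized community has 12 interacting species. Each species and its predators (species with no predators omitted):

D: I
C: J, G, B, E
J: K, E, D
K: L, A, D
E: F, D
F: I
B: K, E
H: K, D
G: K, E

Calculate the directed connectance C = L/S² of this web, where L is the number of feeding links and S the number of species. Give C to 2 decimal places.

The web has S = 12 species and L = 20 feeding links.
C = L / S² = 20 / 144 = 0.1389 ≈ 0.14.

C = 0.14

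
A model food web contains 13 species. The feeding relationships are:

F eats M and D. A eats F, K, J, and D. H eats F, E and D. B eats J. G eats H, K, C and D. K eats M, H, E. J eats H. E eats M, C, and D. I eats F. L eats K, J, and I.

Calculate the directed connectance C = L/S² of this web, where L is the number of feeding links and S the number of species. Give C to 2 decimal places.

C = 0.15

The web has S = 13 species and L = 25 feeding links.
C = L / S² = 25 / 169 = 0.1479 ≈ 0.15.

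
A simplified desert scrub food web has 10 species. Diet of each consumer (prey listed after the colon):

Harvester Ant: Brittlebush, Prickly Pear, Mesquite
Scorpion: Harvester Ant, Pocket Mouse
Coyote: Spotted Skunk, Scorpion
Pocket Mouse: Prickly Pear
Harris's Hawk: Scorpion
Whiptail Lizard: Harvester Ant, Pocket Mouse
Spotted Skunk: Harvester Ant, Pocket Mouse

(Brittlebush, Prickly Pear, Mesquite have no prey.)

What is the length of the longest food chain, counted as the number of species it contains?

4 species

One longest chain: Brittlebush → Harvester Ant → Spotted Skunk → Coyote.
It has 4 species and 3 links.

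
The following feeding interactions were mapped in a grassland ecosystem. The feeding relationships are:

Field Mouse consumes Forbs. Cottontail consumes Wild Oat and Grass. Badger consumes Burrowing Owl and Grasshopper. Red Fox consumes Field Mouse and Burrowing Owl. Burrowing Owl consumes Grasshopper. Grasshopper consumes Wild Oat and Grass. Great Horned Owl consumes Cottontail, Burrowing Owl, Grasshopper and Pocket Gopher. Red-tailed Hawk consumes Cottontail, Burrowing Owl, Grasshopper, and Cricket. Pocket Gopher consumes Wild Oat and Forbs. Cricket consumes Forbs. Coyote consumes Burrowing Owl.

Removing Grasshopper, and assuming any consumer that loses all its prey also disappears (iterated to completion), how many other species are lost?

3

Remove Grasshopper.
Round 1: Burrowing Owl (all prey gone) → extinct.
Round 2: Badger (all prey gone), Coyote (all prey gone) → extinct.
No further losses. Total secondary extinctions: 3.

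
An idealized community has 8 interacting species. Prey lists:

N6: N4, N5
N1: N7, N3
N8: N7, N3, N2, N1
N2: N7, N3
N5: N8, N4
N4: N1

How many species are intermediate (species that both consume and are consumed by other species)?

5

Intermediate species (has both prey and predators): N2, N1, N8, N4, N5.
Count: 5.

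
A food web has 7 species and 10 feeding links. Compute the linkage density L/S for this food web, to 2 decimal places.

There are L = 10 links among S = 7 species.
L/S = 10/7 = 1.4286 ≈ 1.43.

L/S = 1.43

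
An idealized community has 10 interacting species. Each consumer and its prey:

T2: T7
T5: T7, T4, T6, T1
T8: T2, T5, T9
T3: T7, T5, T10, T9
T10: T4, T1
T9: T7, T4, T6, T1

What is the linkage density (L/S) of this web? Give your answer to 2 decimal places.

There are L = 18 links among S = 10 species.
L/S = 18/10 = 1.8000 ≈ 1.80.

L/S = 1.80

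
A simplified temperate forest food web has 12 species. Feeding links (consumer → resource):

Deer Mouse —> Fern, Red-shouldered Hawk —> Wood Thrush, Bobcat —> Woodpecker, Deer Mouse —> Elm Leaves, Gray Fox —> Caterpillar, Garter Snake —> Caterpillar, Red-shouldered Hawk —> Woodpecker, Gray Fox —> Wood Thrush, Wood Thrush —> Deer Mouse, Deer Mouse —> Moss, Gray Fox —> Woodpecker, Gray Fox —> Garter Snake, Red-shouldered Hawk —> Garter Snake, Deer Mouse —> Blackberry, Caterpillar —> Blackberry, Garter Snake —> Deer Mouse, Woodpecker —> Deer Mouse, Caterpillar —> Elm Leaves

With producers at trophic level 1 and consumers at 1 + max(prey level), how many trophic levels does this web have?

Producers (level 1): Elm Leaves, Blackberry, Fern, Moss.
Elm Leaves → Deer Mouse → Garter Snake → Red-shouldered Hawk gives Red-shouldered Hawk level 4.
No species has a prey at level 4, so no species reaches level 5.

4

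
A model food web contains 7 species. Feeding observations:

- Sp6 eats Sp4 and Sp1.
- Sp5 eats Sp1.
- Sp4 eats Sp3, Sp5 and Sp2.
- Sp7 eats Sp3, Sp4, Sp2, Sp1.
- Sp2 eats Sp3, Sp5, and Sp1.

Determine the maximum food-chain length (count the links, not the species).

4 links

One longest chain: Sp1 → Sp5 → Sp2 → Sp4 → Sp6.
It has 5 species and 4 links.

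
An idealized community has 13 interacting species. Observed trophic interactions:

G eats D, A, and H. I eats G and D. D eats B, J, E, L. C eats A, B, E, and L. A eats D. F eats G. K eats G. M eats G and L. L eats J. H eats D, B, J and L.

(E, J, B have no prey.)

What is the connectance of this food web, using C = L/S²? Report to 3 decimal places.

C = 0.136

The web has S = 13 species and L = 23 feeding links.
C = L / S² = 23 / 169 = 0.1361 ≈ 0.136.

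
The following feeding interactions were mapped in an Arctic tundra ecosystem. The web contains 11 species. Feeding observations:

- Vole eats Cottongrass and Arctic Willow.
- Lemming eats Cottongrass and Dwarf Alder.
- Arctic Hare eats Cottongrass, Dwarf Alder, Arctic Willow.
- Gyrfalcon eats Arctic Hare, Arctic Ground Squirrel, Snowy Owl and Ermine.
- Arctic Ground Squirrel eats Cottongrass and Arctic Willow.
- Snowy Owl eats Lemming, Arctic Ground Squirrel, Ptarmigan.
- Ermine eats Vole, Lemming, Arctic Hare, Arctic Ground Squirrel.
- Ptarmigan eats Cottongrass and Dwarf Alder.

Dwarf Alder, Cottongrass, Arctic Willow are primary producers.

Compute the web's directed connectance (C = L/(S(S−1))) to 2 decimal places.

C = 0.20

The web has S = 11 species and L = 22 feeding links.
C = L / (S(S−1)) = 22 / 110 = 0.2000 ≈ 0.20.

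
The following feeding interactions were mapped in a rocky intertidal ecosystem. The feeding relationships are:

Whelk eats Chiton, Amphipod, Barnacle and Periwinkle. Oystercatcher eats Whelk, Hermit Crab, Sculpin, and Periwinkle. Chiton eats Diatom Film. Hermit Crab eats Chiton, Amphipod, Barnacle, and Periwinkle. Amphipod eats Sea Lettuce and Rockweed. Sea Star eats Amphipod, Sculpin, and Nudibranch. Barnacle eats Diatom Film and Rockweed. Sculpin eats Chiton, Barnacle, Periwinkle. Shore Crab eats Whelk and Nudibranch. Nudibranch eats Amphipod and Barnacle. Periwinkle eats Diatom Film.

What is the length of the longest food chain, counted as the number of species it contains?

One longest chain: Rockweed → Barnacle → Hermit Crab → Oystercatcher.
It has 4 species and 3 links.

4 species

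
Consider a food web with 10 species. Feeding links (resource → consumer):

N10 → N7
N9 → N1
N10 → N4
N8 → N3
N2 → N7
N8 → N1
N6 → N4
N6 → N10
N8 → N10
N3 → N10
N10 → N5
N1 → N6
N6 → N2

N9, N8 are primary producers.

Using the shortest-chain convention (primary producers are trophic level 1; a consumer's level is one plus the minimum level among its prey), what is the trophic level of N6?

N9 is a producer → level 1.
N1 eats N9 → level 2.
N6 eats N1 → level 3.
No prey of N6 is below level 2, so 3 is the minimum.

Trophic level 3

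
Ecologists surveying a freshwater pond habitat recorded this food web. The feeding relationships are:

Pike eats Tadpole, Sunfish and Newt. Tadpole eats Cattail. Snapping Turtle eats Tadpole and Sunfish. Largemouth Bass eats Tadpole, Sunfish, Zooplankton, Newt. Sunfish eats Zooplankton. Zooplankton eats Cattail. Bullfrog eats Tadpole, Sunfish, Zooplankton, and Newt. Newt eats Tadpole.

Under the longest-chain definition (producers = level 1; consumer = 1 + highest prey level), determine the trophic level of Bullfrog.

Cattail is a producer → level 1.
Zooplankton eats Cattail → level 2.
Sunfish eats Zooplankton → level 3.
Bullfrog eats Sunfish (level 3); other prey at levels: Zooplankton 2, Tadpole 2, Newt 3 → level 4.

Trophic level 4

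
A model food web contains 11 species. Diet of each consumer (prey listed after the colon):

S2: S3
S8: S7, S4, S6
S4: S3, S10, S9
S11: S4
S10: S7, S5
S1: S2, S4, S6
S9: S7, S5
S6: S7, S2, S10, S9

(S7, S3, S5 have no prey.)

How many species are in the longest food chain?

4 species

One longest chain: S7 → S10 → S4 → S11.
It has 4 species and 3 links.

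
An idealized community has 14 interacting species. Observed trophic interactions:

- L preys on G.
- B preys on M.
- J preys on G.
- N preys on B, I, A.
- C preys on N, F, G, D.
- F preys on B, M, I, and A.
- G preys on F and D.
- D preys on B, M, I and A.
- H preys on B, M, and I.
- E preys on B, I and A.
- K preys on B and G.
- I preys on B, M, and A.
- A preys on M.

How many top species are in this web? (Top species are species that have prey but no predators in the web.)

Top species (has prey, but nothing eats it): H, E, K, L, C, J.
Count: 6.

6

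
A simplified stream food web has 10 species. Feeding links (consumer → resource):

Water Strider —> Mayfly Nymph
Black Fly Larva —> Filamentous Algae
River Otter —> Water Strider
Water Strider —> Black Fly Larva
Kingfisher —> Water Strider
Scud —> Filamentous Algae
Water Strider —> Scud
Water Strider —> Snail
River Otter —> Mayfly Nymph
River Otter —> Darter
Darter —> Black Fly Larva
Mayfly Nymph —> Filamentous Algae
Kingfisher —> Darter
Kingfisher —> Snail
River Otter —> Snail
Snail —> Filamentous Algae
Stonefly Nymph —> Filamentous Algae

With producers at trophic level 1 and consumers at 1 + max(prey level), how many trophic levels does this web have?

4

Producers (level 1): Filamentous Algae.
Filamentous Algae → Scud → Water Strider → Kingfisher gives Kingfisher level 4.
No species has a prey at level 4, so no species reaches level 5.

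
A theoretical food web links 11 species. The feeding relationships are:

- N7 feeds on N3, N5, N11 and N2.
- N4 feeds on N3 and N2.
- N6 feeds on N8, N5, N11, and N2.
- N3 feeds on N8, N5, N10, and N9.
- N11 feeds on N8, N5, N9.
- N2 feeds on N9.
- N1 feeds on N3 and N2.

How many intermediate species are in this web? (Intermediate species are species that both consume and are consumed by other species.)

3

Intermediate species (has both prey and predators): N3, N11, N2.
Count: 3.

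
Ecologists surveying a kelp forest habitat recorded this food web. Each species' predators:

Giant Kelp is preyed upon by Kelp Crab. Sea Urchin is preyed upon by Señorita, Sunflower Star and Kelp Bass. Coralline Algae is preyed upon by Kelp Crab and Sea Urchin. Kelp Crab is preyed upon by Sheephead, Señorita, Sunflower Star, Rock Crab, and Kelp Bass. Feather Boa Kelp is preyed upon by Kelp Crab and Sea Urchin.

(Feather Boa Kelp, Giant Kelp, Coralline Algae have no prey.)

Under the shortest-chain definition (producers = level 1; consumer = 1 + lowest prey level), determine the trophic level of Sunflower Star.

Trophic level 3

Feather Boa Kelp is a producer → level 1.
Sea Urchin eats Feather Boa Kelp → level 2.
Sunflower Star eats Sea Urchin → level 3.
No prey of Sunflower Star is below level 2, so 3 is the minimum.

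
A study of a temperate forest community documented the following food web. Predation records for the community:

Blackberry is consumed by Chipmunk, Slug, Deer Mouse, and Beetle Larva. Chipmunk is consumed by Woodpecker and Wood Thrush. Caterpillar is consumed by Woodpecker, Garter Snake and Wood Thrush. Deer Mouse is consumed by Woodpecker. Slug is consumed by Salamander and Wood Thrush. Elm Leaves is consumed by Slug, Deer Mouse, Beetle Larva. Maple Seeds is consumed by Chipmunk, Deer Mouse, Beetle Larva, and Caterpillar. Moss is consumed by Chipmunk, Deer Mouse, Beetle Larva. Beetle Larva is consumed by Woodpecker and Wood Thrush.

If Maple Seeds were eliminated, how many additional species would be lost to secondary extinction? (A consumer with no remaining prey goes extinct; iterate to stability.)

2

Remove Maple Seeds.
Round 1: Caterpillar (all prey gone) → extinct.
Round 2: Garter Snake (all prey gone) → extinct.
No further losses. Total secondary extinctions: 2.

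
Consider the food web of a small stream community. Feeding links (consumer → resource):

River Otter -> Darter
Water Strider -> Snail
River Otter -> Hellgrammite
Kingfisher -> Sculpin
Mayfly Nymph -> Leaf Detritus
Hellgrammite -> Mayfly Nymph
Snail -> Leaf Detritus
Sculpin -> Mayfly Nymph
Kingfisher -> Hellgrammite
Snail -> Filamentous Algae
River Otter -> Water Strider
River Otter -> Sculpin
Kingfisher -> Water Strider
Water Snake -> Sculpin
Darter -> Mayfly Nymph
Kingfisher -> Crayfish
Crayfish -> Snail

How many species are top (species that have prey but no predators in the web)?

Top species (has prey, but nothing eats it): River Otter, Kingfisher, Water Snake.
Count: 3.

3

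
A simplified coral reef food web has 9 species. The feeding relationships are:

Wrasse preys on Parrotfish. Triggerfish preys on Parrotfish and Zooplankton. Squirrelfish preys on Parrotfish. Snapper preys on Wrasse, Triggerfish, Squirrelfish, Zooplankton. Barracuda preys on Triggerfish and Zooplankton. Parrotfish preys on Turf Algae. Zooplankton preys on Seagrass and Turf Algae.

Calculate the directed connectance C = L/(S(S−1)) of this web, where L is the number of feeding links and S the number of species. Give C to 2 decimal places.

The web has S = 9 species and L = 13 feeding links.
C = L / (S(S−1)) = 13 / 72 = 0.1806 ≈ 0.18.

C = 0.18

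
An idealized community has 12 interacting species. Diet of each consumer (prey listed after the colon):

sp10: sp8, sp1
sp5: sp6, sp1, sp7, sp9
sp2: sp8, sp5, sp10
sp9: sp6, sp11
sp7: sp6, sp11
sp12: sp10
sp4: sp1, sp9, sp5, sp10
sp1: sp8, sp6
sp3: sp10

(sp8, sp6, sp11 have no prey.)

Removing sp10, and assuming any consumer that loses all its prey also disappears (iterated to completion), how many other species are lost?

Remove sp10.
Round 1: sp12 (all prey gone), sp3 (all prey gone) → extinct.
No further losses. Total secondary extinctions: 2.

2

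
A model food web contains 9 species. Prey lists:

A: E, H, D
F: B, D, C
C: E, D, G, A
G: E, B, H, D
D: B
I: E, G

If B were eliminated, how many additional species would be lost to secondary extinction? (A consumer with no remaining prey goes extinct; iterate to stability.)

Remove B.
Round 1: D (all prey gone) → extinct.
No further losses. Total secondary extinctions: 1.

1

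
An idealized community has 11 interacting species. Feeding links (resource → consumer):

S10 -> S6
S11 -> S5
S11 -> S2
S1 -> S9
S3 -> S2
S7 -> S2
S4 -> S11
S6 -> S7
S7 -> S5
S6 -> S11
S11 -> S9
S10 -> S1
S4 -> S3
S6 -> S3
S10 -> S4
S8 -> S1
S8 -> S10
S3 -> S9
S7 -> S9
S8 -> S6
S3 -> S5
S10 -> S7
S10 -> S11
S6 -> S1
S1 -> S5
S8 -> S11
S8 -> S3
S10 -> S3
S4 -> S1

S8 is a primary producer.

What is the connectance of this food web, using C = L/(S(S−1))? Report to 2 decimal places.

The web has S = 11 species and L = 29 feeding links.
C = L / (S(S−1)) = 29 / 110 = 0.2636 ≈ 0.26.

C = 0.26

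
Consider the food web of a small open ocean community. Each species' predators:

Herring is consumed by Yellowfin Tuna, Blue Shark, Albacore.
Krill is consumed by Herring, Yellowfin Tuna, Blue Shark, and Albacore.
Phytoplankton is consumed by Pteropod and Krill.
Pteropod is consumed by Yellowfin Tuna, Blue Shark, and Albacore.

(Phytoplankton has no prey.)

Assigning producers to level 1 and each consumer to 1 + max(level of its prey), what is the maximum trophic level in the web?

4

Producers (level 1): Phytoplankton.
Phytoplankton → Krill → Herring → Albacore gives Albacore level 4.
No species has a prey at level 4, so no species reaches level 5.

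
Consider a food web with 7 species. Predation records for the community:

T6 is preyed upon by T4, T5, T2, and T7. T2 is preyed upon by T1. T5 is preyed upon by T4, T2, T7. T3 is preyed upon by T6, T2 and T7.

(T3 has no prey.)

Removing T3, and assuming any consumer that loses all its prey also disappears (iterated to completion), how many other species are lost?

Remove T3.
Round 1: T6 (all prey gone) → extinct.
Round 2: T5 (all prey gone) → extinct.
Round 3: T4 (all prey gone), T2 (all prey gone), T7 (all prey gone) → extinct.
Round 4: T1 (all prey gone) → extinct.
No further losses. Total secondary extinctions: 6.

6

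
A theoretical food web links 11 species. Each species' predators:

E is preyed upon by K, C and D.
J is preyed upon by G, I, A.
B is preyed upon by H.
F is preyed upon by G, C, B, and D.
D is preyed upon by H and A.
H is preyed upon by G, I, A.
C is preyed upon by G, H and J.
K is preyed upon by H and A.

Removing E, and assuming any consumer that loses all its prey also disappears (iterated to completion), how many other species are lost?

1

Remove E.
Round 1: K (all prey gone) → extinct.
No further losses. Total secondary extinctions: 1.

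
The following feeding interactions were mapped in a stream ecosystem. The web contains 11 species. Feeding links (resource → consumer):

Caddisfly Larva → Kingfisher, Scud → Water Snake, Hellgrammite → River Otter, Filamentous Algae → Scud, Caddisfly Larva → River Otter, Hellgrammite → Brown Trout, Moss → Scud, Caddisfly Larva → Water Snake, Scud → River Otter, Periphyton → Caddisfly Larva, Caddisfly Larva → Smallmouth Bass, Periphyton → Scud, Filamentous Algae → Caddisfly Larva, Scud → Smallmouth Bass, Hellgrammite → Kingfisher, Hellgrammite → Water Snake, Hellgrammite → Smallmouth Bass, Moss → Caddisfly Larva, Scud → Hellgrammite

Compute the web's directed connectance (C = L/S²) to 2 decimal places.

C = 0.16

The web has S = 11 species and L = 19 feeding links.
C = L / S² = 19 / 121 = 0.1570 ≈ 0.16.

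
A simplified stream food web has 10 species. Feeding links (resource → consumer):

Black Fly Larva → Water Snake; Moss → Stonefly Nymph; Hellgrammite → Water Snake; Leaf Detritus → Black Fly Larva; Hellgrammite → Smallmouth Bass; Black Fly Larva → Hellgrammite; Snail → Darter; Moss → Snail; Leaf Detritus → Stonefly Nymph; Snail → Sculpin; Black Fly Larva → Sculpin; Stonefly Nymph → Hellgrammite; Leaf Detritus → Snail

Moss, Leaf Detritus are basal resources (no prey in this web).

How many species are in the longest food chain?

4 species

One longest chain: Leaf Detritus → Black Fly Larva → Hellgrammite → Smallmouth Bass.
It has 4 species and 3 links.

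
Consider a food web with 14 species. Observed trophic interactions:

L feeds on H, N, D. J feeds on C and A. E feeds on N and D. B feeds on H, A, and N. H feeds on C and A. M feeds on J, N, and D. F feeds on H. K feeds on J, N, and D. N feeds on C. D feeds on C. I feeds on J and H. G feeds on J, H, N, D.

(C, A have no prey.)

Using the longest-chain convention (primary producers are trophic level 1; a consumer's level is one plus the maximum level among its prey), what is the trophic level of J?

Trophic level 2

C is a producer → level 1.
J eats C (level 1); other prey at levels: A 1 → level 2.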